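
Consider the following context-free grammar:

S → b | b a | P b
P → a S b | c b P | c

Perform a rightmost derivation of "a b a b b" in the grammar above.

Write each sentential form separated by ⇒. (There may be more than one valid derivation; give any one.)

S ⇒ P b ⇒ a S b b ⇒ a b a b b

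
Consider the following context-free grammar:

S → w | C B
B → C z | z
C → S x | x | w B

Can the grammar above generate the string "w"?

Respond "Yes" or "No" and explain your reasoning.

Yes - a valid derivation exists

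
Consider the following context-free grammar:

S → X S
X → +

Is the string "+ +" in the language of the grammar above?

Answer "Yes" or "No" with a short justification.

No - no valid derivation exists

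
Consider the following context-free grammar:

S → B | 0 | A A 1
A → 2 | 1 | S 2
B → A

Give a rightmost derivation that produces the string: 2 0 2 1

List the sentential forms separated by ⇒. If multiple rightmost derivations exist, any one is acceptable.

S ⇒ A A 1 ⇒ A S 2 1 ⇒ A 0 2 1 ⇒ 2 0 2 1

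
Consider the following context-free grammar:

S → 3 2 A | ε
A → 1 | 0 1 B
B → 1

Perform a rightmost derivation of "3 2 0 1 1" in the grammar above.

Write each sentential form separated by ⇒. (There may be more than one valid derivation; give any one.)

S ⇒ 3 2 A ⇒ 3 2 0 1 B ⇒ 3 2 0 1 1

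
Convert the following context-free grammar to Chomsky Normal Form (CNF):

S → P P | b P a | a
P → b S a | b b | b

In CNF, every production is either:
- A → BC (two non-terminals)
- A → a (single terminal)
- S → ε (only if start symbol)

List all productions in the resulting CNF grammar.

TB → b; TA → a; S → a; P → b; S → P P; S → TB X0; X0 → P TA; P → TB X1; X1 → S TA; P → TB TB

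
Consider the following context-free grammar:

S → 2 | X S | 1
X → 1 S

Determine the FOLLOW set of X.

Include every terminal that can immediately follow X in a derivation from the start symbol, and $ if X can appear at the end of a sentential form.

We compute FOLLOW(X) using the standard algorithm.
FOLLOW(S) starts with {$}.
FIRST(S) = {1, 2}
FIRST(X) = {1}
FOLLOW(S) = {$, 1, 2}
FOLLOW(X) = {1, 2}
Therefore, FOLLOW(X) = {1, 2}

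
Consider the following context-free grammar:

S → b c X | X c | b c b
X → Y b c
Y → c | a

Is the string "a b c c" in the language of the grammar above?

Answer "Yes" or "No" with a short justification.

Yes - a valid derivation exists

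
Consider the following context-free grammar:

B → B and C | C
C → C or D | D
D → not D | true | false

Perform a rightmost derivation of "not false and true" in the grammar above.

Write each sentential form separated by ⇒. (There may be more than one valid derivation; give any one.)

B ⇒ B and C ⇒ B and D ⇒ B and true ⇒ C and true ⇒ D and true ⇒ not D and true ⇒ not false and true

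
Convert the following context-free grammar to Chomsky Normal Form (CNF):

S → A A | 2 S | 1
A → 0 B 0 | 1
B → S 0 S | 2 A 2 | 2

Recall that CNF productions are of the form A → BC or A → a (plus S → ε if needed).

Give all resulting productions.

T2 → 2; S → 1; T0 → 0; A → 1; B → 2; S → A A; S → T2 S; A → T0 X0; X0 → B T0; B → S X1; X1 → T0 S; B → T2 X2; X2 → A T2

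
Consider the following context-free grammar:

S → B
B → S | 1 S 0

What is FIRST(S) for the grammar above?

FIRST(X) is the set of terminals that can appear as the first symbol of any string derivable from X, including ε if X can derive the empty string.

We compute FIRST(S) using the standard algorithm.
FIRST(B) = {1}
FIRST(S) = {1}
Therefore, FIRST(S) = {1}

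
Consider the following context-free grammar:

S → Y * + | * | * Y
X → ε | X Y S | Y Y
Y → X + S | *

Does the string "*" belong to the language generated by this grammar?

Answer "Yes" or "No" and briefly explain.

Yes - a valid derivation exists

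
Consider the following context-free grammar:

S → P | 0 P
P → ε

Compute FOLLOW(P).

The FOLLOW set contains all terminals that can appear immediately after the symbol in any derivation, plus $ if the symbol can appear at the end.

We compute FOLLOW(P) using the standard algorithm.
FOLLOW(S) starts with {$}.
FIRST(P) = {ε}
FIRST(S) = {0, ε}
FOLLOW(P) = {$}
FOLLOW(S) = {$}
Therefore, FOLLOW(P) = {$}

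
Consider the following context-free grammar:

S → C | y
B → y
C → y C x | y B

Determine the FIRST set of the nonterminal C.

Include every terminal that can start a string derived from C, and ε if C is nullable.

We compute FIRST(C) using the standard algorithm.
FIRST(B) = {y}
FIRST(C) = {y}
FIRST(S) = {y}
Therefore, FIRST(C) = {y}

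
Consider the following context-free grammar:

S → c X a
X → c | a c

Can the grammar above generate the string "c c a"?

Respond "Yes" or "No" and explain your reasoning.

Yes - a valid derivation exists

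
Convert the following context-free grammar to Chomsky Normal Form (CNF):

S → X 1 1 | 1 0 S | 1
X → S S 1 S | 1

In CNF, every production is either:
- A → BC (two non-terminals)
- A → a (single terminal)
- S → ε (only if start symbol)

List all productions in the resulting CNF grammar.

T1 → 1; T0 → 0; S → 1; X → 1; S → X X0; X0 → T1 T1; S → T1 X1; X1 → T0 S; X → S X2; X2 → S X3; X3 → T1 S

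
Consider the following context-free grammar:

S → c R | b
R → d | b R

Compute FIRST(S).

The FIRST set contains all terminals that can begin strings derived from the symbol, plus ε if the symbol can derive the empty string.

We compute FIRST(S) using the standard algorithm.
FIRST(R) = {b, d}
FIRST(S) = {b, c}
Therefore, FIRST(S) = {b, c}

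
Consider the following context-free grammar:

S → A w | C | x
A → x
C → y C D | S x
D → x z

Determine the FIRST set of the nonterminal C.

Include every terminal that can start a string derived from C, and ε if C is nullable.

We compute FIRST(C) using the standard algorithm.
FIRST(A) = {x}
FIRST(C) = {x, y}
FIRST(D) = {x}
FIRST(S) = {x, y}
Therefore, FIRST(C) = {x, y}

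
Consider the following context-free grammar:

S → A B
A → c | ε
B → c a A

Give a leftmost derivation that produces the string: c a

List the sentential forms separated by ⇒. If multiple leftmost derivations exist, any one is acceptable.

S ⇒ A B ⇒ B ⇒ c a A ⇒ c a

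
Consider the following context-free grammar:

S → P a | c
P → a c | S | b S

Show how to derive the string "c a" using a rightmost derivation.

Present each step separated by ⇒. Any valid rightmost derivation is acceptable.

S ⇒ P a ⇒ S a ⇒ c a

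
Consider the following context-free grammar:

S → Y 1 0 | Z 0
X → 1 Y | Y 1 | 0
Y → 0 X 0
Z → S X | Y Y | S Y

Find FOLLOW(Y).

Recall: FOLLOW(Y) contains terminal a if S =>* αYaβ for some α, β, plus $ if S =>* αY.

We compute FOLLOW(Y) using the standard algorithm.
FOLLOW(S) starts with {$}.
FIRST(S) = {0}
FIRST(X) = {0, 1}
FIRST(Y) = {0}
FIRST(Z) = {0}
FOLLOW(S) = {$, 0, 1}
FOLLOW(X) = {0}
FOLLOW(Y) = {0, 1}
FOLLOW(Z) = {0}
Therefore, FOLLOW(Y) = {0, 1}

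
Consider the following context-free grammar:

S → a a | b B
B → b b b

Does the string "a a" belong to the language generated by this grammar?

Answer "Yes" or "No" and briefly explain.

Yes - a valid derivation exists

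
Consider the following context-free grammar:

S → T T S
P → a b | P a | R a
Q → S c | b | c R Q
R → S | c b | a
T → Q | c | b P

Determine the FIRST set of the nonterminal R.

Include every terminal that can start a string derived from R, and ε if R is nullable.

We compute FIRST(R) using the standard algorithm.
FIRST(P) = {a, b, c}
FIRST(Q) = {b, c}
FIRST(R) = {a, b, c}
FIRST(S) = {b, c}
FIRST(T) = {b, c}
Therefore, FIRST(R) = {a, b, c}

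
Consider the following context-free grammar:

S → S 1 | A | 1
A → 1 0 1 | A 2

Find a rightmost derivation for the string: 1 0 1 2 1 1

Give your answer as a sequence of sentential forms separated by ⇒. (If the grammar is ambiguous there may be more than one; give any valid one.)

S ⇒ S 1 ⇒ S 1 1 ⇒ A 1 1 ⇒ A 2 1 1 ⇒ 1 0 1 2 1 1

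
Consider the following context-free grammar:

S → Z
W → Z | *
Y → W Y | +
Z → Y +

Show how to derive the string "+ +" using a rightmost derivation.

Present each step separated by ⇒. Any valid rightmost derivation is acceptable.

S ⇒ Z ⇒ Y + ⇒ + +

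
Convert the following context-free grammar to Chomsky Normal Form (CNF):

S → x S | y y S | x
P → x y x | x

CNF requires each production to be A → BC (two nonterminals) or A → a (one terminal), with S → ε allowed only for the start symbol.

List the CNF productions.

TX → x; TY → y; S → x; P → x; S → TX S; S → TY X0; X0 → TY S; P → TX X1; X1 → TY TX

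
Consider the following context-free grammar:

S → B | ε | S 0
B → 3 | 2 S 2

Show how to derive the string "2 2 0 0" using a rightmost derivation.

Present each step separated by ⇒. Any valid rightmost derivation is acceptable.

S ⇒ S 0 ⇒ S 0 0 ⇒ B 0 0 ⇒ 2 S 2 0 0 ⇒ 2 2 0 0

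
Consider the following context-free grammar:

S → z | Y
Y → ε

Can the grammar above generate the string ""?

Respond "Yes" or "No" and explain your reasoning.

Yes - a valid derivation exists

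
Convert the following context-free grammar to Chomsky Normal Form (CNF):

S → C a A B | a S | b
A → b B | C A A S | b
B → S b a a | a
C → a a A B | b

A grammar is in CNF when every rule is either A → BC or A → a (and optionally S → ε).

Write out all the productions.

TA → a; S → b; TB → b; A → b; B → a; C → b; S → C X0; X0 → TA X1; X1 → A B; S → TA S; A → TB B; A → C X2; X2 → A X3; X3 → A S; B → S X4; X4 → TB X5; X5 → TA TA; C → TA X6; X6 → TA X7; X7 → A B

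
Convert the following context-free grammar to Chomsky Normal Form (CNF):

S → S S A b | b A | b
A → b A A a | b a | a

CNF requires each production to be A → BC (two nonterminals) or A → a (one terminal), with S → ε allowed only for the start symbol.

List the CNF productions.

TB → b; S → b; TA → a; A → a; S → S X0; X0 → S X1; X1 → A TB; S → TB A; A → TB X2; X2 → A X3; X3 → A TA; A → TB TA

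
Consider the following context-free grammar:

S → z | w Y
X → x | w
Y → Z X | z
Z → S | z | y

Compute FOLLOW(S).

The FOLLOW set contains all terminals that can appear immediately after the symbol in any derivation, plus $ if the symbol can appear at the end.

We compute FOLLOW(S) using the standard algorithm.
FOLLOW(S) starts with {$}.
FIRST(S) = {w, z}
FIRST(X) = {w, x}
FIRST(Y) = {w, y, z}
FIRST(Z) = {w, y, z}
FOLLOW(S) = {$, w, x}
FOLLOW(X) = {$, w, x}
FOLLOW(Y) = {$, w, x}
FOLLOW(Z) = {w, x}
Therefore, FOLLOW(S) = {$, w, x}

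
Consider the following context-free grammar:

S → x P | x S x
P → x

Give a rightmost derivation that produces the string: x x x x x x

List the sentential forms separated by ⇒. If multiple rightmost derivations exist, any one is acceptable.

S ⇒ x S x ⇒ x x S x x ⇒ x x x P x x ⇒ x x x x x x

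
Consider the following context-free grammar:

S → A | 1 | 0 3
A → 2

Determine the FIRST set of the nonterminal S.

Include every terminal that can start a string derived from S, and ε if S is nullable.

We compute FIRST(S) using the standard algorithm.
FIRST(A) = {2}
FIRST(S) = {0, 1, 2}
Therefore, FIRST(S) = {0, 1, 2}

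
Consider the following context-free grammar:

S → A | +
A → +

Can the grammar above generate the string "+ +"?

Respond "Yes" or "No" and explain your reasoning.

No - no valid derivation exists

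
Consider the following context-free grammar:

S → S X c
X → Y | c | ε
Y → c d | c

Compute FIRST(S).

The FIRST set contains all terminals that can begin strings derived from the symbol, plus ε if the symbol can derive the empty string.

We compute FIRST(S) using the standard algorithm.
FIRST(S) = {}
FIRST(X) = {c, ε}
FIRST(Y) = {c}
Therefore, FIRST(S) = {}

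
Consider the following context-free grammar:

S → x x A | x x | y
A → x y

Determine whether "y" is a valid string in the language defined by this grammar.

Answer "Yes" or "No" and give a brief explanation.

Yes - a valid derivation exists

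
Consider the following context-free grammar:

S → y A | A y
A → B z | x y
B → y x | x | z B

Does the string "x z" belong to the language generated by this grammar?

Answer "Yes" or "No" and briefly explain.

No - no valid derivation exists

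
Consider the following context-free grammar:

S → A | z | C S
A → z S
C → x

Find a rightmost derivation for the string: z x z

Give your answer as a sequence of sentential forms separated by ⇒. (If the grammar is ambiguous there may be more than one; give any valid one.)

S ⇒ A ⇒ z S ⇒ z C S ⇒ z C z ⇒ z x z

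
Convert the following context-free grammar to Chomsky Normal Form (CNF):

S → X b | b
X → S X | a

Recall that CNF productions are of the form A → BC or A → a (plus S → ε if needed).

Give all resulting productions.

TB → b; S → b; X → a; S → X TB; X → S X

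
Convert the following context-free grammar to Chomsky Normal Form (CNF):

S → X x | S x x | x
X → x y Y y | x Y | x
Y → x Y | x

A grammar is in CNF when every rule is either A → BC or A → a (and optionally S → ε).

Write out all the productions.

TX → x; S → x; TY → y; X → x; Y → x; S → X TX; S → S X0; X0 → TX TX; X → TX X1; X1 → TY X2; X2 → Y TY; X → TX Y; Y → TX Y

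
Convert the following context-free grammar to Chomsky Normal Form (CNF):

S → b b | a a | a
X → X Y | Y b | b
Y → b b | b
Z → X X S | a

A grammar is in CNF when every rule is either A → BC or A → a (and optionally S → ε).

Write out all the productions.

TB → b; TA → a; S → a; X → b; Y → b; Z → a; S → TB TB; S → TA TA; X → X Y; X → Y TB; Y → TB TB; Z → X X0; X0 → X S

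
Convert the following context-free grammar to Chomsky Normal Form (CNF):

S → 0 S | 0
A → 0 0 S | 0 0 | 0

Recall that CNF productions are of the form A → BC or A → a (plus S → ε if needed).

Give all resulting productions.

T0 → 0; S → 0; A → 0; S → T0 S; A → T0 X0; X0 → T0 S; A → T0 T0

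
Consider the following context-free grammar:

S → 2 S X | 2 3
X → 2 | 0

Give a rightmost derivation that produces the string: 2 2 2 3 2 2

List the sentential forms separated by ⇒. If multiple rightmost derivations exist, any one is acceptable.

S ⇒ 2 S X ⇒ 2 S 2 ⇒ 2 2 S X 2 ⇒ 2 2 S 2 2 ⇒ 2 2 2 3 2 2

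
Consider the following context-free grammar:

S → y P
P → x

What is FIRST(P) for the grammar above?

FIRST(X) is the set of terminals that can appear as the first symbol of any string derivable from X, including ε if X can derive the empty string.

We compute FIRST(P) using the standard algorithm.
FIRST(P) = {x}
FIRST(S) = {y}
Therefore, FIRST(P) = {x}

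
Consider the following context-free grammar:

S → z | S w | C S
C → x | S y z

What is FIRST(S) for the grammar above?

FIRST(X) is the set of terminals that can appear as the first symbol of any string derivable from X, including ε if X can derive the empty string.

We compute FIRST(S) using the standard algorithm.
FIRST(C) = {x, z}
FIRST(S) = {x, z}
Therefore, FIRST(S) = {x, z}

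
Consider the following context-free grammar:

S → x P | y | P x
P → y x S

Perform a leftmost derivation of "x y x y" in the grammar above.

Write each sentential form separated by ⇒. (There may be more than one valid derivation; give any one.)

S ⇒ x P ⇒ x y x S ⇒ x y x y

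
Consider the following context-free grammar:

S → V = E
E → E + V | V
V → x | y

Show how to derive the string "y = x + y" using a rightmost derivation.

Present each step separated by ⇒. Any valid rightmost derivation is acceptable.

S ⇒ V = E ⇒ V = E + V ⇒ V = E + y ⇒ V = V + y ⇒ V = x + y ⇒ y = x + y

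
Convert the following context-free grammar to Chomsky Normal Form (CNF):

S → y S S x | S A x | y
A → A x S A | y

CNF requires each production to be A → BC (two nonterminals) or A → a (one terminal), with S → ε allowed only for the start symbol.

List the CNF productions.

TY → y; TX → x; S → y; A → y; S → TY X0; X0 → S X1; X1 → S TX; S → S X2; X2 → A TX; A → A X3; X3 → TX X4; X4 → S A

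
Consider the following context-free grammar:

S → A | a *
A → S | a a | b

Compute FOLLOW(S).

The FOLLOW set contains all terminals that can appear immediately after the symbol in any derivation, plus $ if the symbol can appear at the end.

We compute FOLLOW(S) using the standard algorithm.
FOLLOW(S) starts with {$}.
FIRST(A) = {a, b}
FIRST(S) = {a, b}
FOLLOW(A) = {$}
FOLLOW(S) = {$}
Therefore, FOLLOW(S) = {$}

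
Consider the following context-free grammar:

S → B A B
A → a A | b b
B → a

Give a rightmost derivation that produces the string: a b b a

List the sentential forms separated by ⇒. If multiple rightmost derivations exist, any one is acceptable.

S ⇒ B A B ⇒ B A a ⇒ B b b a ⇒ a b b a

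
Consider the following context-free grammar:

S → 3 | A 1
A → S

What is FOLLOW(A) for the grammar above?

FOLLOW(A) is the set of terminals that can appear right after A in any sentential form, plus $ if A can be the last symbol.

We compute FOLLOW(A) using the standard algorithm.
FOLLOW(S) starts with {$}.
FIRST(A) = {3}
FIRST(S) = {3}
FOLLOW(A) = {1}
FOLLOW(S) = {$, 1}
Therefore, FOLLOW(A) = {1}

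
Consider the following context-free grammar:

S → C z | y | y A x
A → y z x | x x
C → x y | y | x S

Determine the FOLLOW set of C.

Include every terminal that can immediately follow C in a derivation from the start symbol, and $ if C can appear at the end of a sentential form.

We compute FOLLOW(C) using the standard algorithm.
FOLLOW(S) starts with {$}.
FIRST(A) = {x, y}
FIRST(C) = {x, y}
FIRST(S) = {x, y}
FOLLOW(A) = {x}
FOLLOW(C) = {z}
FOLLOW(S) = {$, z}
Therefore, FOLLOW(C) = {z}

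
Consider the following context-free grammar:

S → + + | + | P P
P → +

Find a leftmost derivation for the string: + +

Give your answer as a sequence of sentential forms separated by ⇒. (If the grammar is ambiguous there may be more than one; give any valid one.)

S ⇒ P P ⇒ + P ⇒ + +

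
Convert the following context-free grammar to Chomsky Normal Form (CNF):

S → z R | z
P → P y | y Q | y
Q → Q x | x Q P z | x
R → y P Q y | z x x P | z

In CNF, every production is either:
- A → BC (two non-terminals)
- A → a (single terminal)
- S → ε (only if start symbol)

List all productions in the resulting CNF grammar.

TZ → z; S → z; TY → y; P → y; TX → x; Q → x; R → z; S → TZ R; P → P TY; P → TY Q; Q → Q TX; Q → TX X0; X0 → Q X1; X1 → P TZ; R → TY X2; X2 → P X3; X3 → Q TY; R → TZ X4; X4 → TX X5; X5 → TX P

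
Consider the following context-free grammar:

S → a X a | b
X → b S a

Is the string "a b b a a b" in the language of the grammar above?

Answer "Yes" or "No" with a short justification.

No - no valid derivation exists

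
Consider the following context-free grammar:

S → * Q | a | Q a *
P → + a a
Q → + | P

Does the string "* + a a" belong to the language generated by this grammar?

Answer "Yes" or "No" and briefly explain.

Yes - a valid derivation exists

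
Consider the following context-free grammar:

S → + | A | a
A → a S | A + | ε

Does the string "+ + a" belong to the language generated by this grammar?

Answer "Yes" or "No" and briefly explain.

No - no valid derivation exists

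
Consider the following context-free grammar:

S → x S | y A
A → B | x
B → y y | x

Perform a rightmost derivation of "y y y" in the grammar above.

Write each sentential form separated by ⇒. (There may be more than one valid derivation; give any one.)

S ⇒ y A ⇒ y B ⇒ y y y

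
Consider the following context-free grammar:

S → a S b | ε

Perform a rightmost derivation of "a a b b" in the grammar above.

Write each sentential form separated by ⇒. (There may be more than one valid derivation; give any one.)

S ⇒ a S b ⇒ a a S b b ⇒ a a b b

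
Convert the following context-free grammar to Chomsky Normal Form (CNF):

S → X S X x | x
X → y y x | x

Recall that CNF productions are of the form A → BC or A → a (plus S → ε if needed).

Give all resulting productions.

TX → x; S → x; TY → y; X → x; S → X X0; X0 → S X1; X1 → X TX; X → TY X2; X2 → TY TX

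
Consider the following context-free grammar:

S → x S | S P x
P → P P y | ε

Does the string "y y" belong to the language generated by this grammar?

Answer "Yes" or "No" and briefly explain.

No - no valid derivation exists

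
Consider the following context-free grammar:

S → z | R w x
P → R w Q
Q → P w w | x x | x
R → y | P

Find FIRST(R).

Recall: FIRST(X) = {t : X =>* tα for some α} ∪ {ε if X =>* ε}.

We compute FIRST(R) using the standard algorithm.
FIRST(P) = {y}
FIRST(Q) = {x, y}
FIRST(R) = {y}
FIRST(S) = {y, z}
Therefore, FIRST(R) = {y}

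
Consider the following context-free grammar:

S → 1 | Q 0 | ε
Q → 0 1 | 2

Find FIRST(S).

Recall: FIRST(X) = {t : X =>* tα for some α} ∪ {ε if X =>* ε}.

We compute FIRST(S) using the standard algorithm.
FIRST(Q) = {0, 2}
FIRST(S) = {0, 1, 2, ε}
Therefore, FIRST(S) = {0, 1, 2, ε}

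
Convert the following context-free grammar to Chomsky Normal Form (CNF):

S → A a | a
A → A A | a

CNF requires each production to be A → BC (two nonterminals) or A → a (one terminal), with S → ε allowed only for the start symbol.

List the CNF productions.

TA → a; S → a; A → a; S → A TA; A → A A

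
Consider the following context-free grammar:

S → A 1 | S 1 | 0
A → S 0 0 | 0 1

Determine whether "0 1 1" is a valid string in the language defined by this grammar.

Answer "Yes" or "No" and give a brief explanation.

Yes - a valid derivation exists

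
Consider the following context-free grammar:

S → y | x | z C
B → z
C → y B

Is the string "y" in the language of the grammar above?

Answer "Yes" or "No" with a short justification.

Yes - a valid derivation exists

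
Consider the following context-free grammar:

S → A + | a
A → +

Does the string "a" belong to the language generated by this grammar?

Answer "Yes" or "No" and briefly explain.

Yes - a valid derivation exists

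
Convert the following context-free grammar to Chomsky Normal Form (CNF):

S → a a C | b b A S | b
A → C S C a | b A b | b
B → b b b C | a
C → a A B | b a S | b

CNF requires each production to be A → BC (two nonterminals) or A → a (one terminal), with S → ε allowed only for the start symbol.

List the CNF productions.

TA → a; TB → b; S → b; A → b; B → a; C → b; S → TA X0; X0 → TA C; S → TB X1; X1 → TB X2; X2 → A S; A → C X3; X3 → S X4; X4 → C TA; A → TB X5; X5 → A TB; B → TB X6; X6 → TB X7; X7 → TB C; C → TA X8; X8 → A B; C → TB X9; X9 → TA S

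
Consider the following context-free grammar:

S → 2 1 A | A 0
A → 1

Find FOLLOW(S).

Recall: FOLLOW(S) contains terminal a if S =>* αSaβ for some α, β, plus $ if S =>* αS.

We compute FOLLOW(S) using the standard algorithm.
FOLLOW(S) starts with {$}.
FIRST(A) = {1}
FIRST(S) = {1, 2}
FOLLOW(A) = {$, 0}
FOLLOW(S) = {$}
Therefore, FOLLOW(S) = {$}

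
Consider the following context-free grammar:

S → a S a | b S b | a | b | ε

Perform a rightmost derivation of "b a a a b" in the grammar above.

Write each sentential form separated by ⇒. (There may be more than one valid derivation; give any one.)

S ⇒ b S b ⇒ b a S a b ⇒ b a a a b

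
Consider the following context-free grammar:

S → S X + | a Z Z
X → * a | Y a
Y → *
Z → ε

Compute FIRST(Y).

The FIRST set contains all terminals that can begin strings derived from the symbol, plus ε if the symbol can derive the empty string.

We compute FIRST(Y) using the standard algorithm.
FIRST(S) = {a}
FIRST(X) = {*}
FIRST(Y) = {*}
FIRST(Z) = {ε}
Therefore, FIRST(Y) = {*}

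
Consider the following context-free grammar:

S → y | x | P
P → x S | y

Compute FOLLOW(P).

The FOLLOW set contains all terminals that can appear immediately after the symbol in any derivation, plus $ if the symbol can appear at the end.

We compute FOLLOW(P) using the standard algorithm.
FOLLOW(S) starts with {$}.
FIRST(P) = {x, y}
FIRST(S) = {x, y}
FOLLOW(P) = {$}
FOLLOW(S) = {$}
Therefore, FOLLOW(P) = {$}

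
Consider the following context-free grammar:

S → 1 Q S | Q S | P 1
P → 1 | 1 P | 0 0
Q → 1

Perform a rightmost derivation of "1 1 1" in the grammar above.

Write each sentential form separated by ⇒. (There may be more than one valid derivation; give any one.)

S ⇒ P 1 ⇒ 1 P 1 ⇒ 1 1 1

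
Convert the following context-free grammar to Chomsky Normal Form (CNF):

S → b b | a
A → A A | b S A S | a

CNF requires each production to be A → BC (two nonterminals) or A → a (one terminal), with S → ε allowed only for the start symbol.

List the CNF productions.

TB → b; S → a; A → a; S → TB TB; A → A A; A → TB X0; X0 → S X1; X1 → A S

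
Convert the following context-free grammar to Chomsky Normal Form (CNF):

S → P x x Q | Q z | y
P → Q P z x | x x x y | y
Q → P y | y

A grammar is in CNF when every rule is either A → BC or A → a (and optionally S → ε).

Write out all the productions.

TX → x; TZ → z; S → y; TY → y; P → y; Q → y; S → P X0; X0 → TX X1; X1 → TX Q; S → Q TZ; P → Q X2; X2 → P X3; X3 → TZ TX; P → TX X4; X4 → TX X5; X5 → TX TY; Q → P TY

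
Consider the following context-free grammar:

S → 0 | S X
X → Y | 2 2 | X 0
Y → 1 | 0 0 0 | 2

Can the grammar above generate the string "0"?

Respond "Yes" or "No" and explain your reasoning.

Yes - a valid derivation exists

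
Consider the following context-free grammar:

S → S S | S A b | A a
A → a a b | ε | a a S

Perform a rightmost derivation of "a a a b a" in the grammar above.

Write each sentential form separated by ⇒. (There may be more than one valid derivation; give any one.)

S ⇒ S S ⇒ S A a ⇒ S a a b a ⇒ A a a a b a ⇒ a a a b a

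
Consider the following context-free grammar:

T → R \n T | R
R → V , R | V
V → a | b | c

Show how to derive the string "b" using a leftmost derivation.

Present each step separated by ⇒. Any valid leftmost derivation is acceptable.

T ⇒ R ⇒ V ⇒ b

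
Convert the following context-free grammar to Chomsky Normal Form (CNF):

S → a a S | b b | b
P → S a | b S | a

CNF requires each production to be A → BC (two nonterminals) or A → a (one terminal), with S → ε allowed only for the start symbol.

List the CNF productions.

TA → a; TB → b; S → b; P → a; S → TA X0; X0 → TA S; S → TB TB; P → S TA; P → TB S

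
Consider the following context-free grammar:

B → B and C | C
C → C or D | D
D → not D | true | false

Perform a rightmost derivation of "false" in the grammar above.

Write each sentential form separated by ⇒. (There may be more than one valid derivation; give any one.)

B ⇒ C ⇒ D ⇒ false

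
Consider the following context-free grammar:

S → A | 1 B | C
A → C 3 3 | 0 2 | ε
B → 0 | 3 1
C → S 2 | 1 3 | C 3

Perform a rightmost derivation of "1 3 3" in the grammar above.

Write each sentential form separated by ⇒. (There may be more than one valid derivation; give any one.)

S ⇒ C ⇒ C 3 ⇒ 1 3 3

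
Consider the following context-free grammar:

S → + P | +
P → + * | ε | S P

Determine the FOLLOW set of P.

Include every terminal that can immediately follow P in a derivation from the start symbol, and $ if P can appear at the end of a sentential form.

We compute FOLLOW(P) using the standard algorithm.
FOLLOW(S) starts with {$}.
FIRST(P) = {+, ε}
FIRST(S) = {+}
FOLLOW(P) = {$, +}
FOLLOW(S) = {$, +}
Therefore, FOLLOW(P) = {$, +}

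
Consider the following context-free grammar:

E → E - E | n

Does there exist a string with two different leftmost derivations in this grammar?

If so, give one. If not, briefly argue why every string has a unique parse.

Yes - the string 'n - n - n - n' has two distinct leftmost derivations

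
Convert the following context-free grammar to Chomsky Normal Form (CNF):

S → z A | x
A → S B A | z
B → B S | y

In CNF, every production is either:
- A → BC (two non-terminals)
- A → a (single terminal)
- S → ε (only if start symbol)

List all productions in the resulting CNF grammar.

TZ → z; S → x; A → z; B → y; S → TZ A; A → S X0; X0 → B A; B → B S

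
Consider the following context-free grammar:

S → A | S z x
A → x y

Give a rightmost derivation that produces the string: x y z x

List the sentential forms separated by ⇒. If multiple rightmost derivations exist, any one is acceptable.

S ⇒ S z x ⇒ A z x ⇒ x y z x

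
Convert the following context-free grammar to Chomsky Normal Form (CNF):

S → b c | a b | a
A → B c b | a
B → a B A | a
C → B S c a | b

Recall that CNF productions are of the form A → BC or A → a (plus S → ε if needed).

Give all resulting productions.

TB → b; TC → c; TA → a; S → a; A → a; B → a; C → b; S → TB TC; S → TA TB; A → B X0; X0 → TC TB; B → TA X1; X1 → B A; C → B X2; X2 → S X3; X3 → TC TA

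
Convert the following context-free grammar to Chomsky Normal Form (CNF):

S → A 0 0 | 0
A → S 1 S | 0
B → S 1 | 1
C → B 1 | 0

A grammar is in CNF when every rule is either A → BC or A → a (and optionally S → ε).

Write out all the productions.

T0 → 0; S → 0; T1 → 1; A → 0; B → 1; C → 0; S → A X0; X0 → T0 T0; A → S X1; X1 → T1 S; B → S T1; C → B T1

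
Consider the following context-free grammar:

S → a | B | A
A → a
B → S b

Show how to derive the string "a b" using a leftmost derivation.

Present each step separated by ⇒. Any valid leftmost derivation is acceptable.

S ⇒ B ⇒ S b ⇒ A b ⇒ a b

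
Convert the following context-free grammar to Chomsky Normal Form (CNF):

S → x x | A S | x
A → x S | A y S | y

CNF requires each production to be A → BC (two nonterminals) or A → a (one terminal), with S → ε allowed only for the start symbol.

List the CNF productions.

TX → x; S → x; TY → y; A → y; S → TX TX; S → A S; A → TX S; A → A X0; X0 → TY S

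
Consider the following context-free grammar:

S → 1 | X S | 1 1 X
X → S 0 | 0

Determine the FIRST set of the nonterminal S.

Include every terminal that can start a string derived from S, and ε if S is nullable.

We compute FIRST(S) using the standard algorithm.
FIRST(S) = {0, 1}
FIRST(X) = {0, 1}
Therefore, FIRST(S) = {0, 1}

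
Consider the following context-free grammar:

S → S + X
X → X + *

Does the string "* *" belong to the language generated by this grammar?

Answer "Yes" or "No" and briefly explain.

No - no valid derivation exists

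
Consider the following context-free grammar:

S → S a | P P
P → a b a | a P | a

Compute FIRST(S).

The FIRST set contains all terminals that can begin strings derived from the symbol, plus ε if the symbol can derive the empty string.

We compute FIRST(S) using the standard algorithm.
FIRST(P) = {a}
FIRST(S) = {a}
Therefore, FIRST(S) = {a}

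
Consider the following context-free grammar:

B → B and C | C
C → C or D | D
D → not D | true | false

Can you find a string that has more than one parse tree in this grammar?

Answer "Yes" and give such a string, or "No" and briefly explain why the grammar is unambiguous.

No - the grammar is unambiguous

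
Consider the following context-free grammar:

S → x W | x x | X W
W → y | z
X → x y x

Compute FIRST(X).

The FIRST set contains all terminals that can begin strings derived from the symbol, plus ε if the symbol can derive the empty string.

We compute FIRST(X) using the standard algorithm.
FIRST(S) = {x}
FIRST(W) = {y, z}
FIRST(X) = {x}
Therefore, FIRST(X) = {x}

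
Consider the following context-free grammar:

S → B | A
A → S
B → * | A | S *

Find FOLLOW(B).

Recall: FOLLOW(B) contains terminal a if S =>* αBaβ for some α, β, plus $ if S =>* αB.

We compute FOLLOW(B) using the standard algorithm.
FOLLOW(S) starts with {$}.
FIRST(A) = {*}
FIRST(B) = {*}
FIRST(S) = {*}
FOLLOW(A) = {$, *}
FOLLOW(B) = {$, *}
FOLLOW(S) = {$, *}
Therefore, FOLLOW(B) = {$, *}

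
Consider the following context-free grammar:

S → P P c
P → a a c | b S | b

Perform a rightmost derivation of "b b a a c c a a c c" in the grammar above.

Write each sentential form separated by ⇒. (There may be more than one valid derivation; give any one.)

S ⇒ P P c ⇒ P a a c c ⇒ b S a a c c ⇒ b P P c a a c c ⇒ b P a a c c a a c c ⇒ b b a a c c a a c c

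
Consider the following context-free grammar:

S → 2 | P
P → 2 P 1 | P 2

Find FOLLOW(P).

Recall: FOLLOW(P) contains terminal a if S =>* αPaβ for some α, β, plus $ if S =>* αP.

We compute FOLLOW(P) using the standard algorithm.
FOLLOW(S) starts with {$}.
FIRST(P) = {2}
FIRST(S) = {2}
FOLLOW(P) = {$, 1, 2}
FOLLOW(S) = {$}
Therefore, FOLLOW(P) = {$, 1, 2}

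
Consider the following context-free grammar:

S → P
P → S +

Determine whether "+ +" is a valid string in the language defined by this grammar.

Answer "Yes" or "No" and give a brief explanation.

No - no valid derivation exists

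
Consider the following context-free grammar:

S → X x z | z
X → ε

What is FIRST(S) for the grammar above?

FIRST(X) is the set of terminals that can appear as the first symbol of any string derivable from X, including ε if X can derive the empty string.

We compute FIRST(S) using the standard algorithm.
FIRST(S) = {x, z}
FIRST(X) = {ε}
Therefore, FIRST(S) = {x, z}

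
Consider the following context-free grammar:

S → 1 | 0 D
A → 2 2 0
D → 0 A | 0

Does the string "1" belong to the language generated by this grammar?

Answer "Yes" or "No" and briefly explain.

Yes - a valid derivation exists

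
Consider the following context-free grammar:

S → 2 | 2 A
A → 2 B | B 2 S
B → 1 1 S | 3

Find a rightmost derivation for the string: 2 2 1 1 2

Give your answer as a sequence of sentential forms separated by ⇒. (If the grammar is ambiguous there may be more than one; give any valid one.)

S ⇒ 2 A ⇒ 2 2 B ⇒ 2 2 1 1 S ⇒ 2 2 1 1 2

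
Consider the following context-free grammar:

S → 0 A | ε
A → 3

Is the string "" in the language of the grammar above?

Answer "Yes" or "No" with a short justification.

Yes - a valid derivation exists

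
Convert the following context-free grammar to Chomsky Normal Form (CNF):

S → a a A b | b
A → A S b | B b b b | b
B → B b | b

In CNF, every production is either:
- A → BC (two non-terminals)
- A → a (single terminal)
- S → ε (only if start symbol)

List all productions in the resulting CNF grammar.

TA → a; TB → b; S → b; A → b; B → b; S → TA X0; X0 → TA X1; X1 → A TB; A → A X2; X2 → S TB; A → B X3; X3 → TB X4; X4 → TB TB; B → B TB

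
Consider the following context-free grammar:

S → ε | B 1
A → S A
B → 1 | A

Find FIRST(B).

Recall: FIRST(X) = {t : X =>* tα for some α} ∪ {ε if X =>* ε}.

We compute FIRST(B) using the standard algorithm.
FIRST(A) = {1}
FIRST(B) = {1}
FIRST(S) = {1, ε}
Therefore, FIRST(B) = {1}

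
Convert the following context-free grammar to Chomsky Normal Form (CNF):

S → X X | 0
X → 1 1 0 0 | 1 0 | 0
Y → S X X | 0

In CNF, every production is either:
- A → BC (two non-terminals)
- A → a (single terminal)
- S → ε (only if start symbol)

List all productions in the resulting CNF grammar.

S → 0; T1 → 1; T0 → 0; X → 0; Y → 0; S → X X; X → T1 X0; X0 → T1 X1; X1 → T0 T0; X → T1 T0; Y → S X2; X2 → X X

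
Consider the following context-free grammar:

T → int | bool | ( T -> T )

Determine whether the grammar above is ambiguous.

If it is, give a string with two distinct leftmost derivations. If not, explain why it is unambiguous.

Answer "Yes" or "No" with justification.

No - the grammar is unambiguous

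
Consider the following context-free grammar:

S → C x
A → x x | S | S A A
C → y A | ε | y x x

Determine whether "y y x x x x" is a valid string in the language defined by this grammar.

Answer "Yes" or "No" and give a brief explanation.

Yes - a valid derivation exists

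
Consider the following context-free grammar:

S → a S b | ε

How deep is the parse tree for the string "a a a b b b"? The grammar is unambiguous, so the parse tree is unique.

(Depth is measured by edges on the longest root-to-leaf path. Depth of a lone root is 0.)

4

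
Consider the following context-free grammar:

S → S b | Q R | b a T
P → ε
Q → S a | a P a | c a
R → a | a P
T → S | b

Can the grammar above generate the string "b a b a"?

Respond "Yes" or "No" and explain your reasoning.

No - no valid derivation exists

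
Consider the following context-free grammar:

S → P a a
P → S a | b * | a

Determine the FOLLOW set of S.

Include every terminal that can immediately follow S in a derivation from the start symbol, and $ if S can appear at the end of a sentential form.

We compute FOLLOW(S) using the standard algorithm.
FOLLOW(S) starts with {$}.
FIRST(P) = {a, b}
FIRST(S) = {a, b}
FOLLOW(P) = {a}
FOLLOW(S) = {$, a}
Therefore, FOLLOW(S) = {$, a}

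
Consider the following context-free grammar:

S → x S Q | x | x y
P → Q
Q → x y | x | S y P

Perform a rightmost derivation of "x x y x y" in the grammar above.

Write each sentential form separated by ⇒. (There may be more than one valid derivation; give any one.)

S ⇒ x S Q ⇒ x S x y ⇒ x x y x y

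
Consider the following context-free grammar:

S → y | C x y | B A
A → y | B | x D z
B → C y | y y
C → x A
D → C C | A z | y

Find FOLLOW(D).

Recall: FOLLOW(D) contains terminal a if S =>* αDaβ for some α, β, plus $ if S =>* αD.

We compute FOLLOW(D) using the standard algorithm.
FOLLOW(S) starts with {$}.
FIRST(A) = {x, y}
FIRST(B) = {x, y}
FIRST(C) = {x}
FIRST(D) = {x, y}
FIRST(S) = {x, y}
FOLLOW(A) = {$, x, y, z}
FOLLOW(B) = {$, x, y, z}
FOLLOW(C) = {x, y, z}
FOLLOW(D) = {z}
FOLLOW(S) = {$}
Therefore, FOLLOW(D) = {z}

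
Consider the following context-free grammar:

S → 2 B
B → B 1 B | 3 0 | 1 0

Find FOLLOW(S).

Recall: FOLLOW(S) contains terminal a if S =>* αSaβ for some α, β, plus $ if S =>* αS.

We compute FOLLOW(S) using the standard algorithm.
FOLLOW(S) starts with {$}.
FIRST(B) = {1, 3}
FIRST(S) = {2}
FOLLOW(B) = {$, 1}
FOLLOW(S) = {$}
Therefore, FOLLOW(S) = {$}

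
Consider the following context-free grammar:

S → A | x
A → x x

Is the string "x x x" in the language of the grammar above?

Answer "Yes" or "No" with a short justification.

No - no valid derivation exists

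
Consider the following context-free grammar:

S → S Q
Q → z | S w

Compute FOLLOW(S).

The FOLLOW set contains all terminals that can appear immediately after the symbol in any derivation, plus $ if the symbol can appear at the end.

We compute FOLLOW(S) using the standard algorithm.
FOLLOW(S) starts with {$}.
FIRST(Q) = {z}
FIRST(S) = {}
FOLLOW(Q) = {$, w, z}
FOLLOW(S) = {$, w, z}
Therefore, FOLLOW(S) = {$, w, z}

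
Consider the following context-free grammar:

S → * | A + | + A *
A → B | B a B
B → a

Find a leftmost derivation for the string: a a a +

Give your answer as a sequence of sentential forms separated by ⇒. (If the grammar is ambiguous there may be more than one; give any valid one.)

S ⇒ A + ⇒ B a B + ⇒ a a B + ⇒ a a a +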